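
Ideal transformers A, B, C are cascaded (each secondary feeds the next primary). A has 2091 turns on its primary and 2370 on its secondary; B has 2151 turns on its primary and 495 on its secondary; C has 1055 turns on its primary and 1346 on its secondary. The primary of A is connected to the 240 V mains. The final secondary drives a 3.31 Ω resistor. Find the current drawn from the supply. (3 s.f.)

I_supply ≈ 8.03 A

Secondary of A: V = 240.00 × 2370/2091 = 272.02 V.
Secondary of B: V = 272.02 × 495/2151 = 62.599 V.
Secondary of C: V = 62.599 × 1346/1055 = 79.866 V.
I_load = 79.866/3.31 = 24.129 A, so P_out = 79.866 × 24.129 = 1927.1 W.
All ideal ⇒ P_in = P_out, so I_supply = 1927.1/240 = 8.03 A.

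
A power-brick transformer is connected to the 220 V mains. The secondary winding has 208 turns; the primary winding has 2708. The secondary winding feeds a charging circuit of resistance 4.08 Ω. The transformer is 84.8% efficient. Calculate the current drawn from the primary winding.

I_p ≈ 0.375 A

V_s = 220 × 208/2708 = 16.898 V.
I_s = V_s/R = 16.898/4.08 = 4.1417 A.
P_out = V_s I_s = 16.898 × 4.1417 = 69.987 W.
P_in = P_out/η = 69.987/0.848 = 82.531 W.
I_p = P_in/V_p = 82.531/220 = 0.375 A.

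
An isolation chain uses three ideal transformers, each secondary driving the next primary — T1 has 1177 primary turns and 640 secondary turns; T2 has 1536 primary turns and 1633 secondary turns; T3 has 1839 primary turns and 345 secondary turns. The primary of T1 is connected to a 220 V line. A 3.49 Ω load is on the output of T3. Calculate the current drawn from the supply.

I_supply ≈ 0.741 A

Secondary of T1: V = 220.00 × 640/1177 = 119.63 V.
Secondary of T2: V = 119.63 × 1633/1536 = 127.18 V.
Secondary of T3: V = 127.18 × 345/1839 = 23.859 V.
I_load = 23.859/3.49 = 6.8365 A, so P_out = 23.859 × 6.8365 = 163.11 W.
All ideal ⇒ P_in = P_out, so I_supply = 163.11/220 = 0.741 A.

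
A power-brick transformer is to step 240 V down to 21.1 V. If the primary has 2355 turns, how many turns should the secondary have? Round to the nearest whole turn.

N_s/N_p = V_s/V_p, so N_s = 2355 × 21.1/240 = 207.0 ≈ 207 turns.

N_s = 207 turns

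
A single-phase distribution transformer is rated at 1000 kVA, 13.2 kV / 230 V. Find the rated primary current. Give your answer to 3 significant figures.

I_p ≈ 75.8 A

I_p = S/V_p = 1000000/13200 = 75.8 A.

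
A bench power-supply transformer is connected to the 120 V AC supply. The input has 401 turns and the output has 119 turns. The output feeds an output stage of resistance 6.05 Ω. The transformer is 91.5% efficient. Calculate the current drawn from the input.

I_in ≈ 1.91 A

V_out = 120 × 119/401 = 35.611 V.
I_out = V_out/R = 35.611/6.05 = 5.8861 A.
P_out = V_out I_out = 35.611 × 5.8861 = 209.61 W.
P_in = P_out/η = 209.61/0.915 = 229.08 W.
I_in = P_in/V_in = 229.08/120 = 1.91 A.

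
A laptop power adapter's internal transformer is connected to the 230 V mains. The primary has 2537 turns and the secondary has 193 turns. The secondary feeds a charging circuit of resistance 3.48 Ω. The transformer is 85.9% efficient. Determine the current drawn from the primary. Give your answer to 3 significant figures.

I_p ≈ 0.445 A

V_s = 230 × 193/2537 = 17.497 V.
I_s = V_s/R = 17.497/3.48 = 5.0279 A.
P_out = V_s I_s = 17.497 × 5.0279 = 87.973 W.
P_in = P_out/η = 87.973/0.859 = 102.41 W.
I_p = P_in/V_p = 102.41/230 = 0.445 A.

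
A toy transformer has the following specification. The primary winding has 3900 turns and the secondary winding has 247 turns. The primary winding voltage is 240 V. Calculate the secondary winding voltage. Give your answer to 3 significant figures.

V_s ≈ 15.2 V

V_s/V_p = N_s/N_p, so V_s = 240 × 247/3900 = 15.2 V.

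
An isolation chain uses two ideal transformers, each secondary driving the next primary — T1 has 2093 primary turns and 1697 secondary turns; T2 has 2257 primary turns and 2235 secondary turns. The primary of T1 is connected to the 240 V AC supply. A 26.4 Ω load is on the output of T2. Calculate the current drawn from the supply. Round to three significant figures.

Secondary of T1: V = 240.00 × 1697/2093 = 194.59 V.
Secondary of T2: V = 194.59 × 2235/2257 = 192.69 V.
I_load = 192.69/26.4 = 7.2990 A, so P_out = 192.69 × 7.2990 = 1406.5 W.
All ideal ⇒ P_in = P_out, so I_supply = 1406.5/240 = 5.86 A.

I_supply ≈ 5.86 A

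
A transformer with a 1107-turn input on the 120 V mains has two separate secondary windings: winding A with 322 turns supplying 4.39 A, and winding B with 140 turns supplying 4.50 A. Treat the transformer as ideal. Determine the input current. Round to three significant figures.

I_in ≈ 1.85 A

V_A = 120 × 322/1107 = 34.905 V; V_B = 120 × 140/1107 = 15.176 V.
P_out = V_A I_A + V_B I_B = 34.905×4.39 + 15.176×4.50 = 153.23 + 68.293 = 221.53 W.
Ideal ⇒ P_in = P_out, so I_in = P_out/V_in = 221.53/120 = 1.85 A.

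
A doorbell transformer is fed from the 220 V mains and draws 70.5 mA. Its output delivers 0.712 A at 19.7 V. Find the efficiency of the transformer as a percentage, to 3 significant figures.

P_in = 220 × 0.0705 = 15.5100 W.
P_out = 19.7 × 0.712 = 14.0264 W.
η = P_out/P_in = 14.0264/15.5100 = 0.904.

η ≈ 90.4%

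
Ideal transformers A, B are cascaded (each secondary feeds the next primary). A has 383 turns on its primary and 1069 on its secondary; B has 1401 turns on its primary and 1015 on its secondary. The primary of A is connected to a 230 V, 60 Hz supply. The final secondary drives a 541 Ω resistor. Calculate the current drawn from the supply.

After A: V = 230.00 × 1069/383 = 641.96 V.
After B: V = 641.96 × 1015/1401 = 465.09 V.
I_load = 465.09/541 = 0.85968 A, so P_out = 465.09 × 0.85968 = 399.83 W.
All ideal ⇒ P_in = P_out, so I_supply = 399.83/230 = 1.74 A.

I_supply ≈ 1.74 A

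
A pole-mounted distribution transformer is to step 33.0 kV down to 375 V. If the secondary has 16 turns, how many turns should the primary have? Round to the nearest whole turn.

N_p/N_s = V_p/V_s, so N_p = 16 × 33000/375 = 1408.0 ≈ 1408 turns.

N_p = 1408 turns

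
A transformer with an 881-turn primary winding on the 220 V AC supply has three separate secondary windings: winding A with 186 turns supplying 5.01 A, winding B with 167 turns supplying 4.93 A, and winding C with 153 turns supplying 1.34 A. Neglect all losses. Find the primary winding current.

I_p ≈ 2.22 A

V_A = 220 × 186/881 = 46.447 V; V_B = 220 × 167/881 = 41.703 V; V_C = 220 × 153/881 = 38.207 V.
P_out = V_A I_A + V_B I_B + V_C I_C = 46.447×5.01 + 41.703×4.93 + 38.207×1.34 = 232.70 + 205.59 + 51.197 = 489.49 W.
Ideal ⇒ P_in = P_out, so I_p = P_out/V_p = 489.49/220 = 2.22 A.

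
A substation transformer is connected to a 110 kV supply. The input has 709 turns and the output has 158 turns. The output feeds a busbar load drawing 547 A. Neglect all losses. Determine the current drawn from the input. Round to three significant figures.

For an ideal transformer I_in N_in = I_out N_out, so I_in = 547 × 158/709 = 122 A.

I_in ≈ 122 A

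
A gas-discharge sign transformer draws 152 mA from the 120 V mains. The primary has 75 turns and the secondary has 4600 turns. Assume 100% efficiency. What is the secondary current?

I_s ≈ 0.00248 A

I_s/I_p = N_p/N_s, so I_s = 0.152 × 75/4600 = 0.00248 A.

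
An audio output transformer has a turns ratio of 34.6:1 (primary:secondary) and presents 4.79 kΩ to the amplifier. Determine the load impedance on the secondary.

Z_s ≈ 4.00 Ω

Z_s = Z_p/(N_p/N_s)² = 4790/34.6² = 4.00 Ω.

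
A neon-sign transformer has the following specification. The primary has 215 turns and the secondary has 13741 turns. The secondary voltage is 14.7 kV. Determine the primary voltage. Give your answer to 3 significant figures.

V_p/V_s = N_p/N_s, so V_p = 14700 × 215/13741 = 230 V.

V_p ≈ 230 V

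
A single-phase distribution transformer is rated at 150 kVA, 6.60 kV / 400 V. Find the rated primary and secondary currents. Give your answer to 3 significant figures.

I_p ≈ 22.7 A, I_s ≈ 375 A

I_p = S/V_p = 150000/6600 = 22.7 A.
I_s = S/V_s = 150000/400 = 375 A.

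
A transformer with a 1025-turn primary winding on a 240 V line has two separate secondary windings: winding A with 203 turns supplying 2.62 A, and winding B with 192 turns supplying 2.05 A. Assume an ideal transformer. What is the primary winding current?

I_p ≈ 0.903 A

V_A = 240 × 203/1025 = 47.532 V; V_B = 240 × 192/1025 = 44.956 V.
P_out = V_A I_A + V_B I_B = 47.532×2.62 + 44.956×2.05 = 124.53 + 92.160 = 216.69 W.
Ideal ⇒ P_in = P_out, so I_p = P_out/V_p = 216.69/240 = 0.903 A.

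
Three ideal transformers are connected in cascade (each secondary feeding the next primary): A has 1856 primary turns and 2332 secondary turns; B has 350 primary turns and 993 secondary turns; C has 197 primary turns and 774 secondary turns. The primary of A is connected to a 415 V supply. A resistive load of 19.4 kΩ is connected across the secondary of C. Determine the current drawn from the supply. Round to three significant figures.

Secondary of A: V = 415.00 × 2332/1856 = 521.43 V.
Secondary of B: V = 521.43 × 993/350 = 1479.4 V.
Secondary of C: V = 1479.4 × 774/197 = 5812.4 V.
I_load = 5812.4/19400 = 0.29961 A, so P_out = 5812.4 × 0.29961 = 1741.4 W.
All ideal ⇒ P_in = P_out, so I_supply = 1741.4/415 = 4.20 A.

I_supply ≈ 4.20 A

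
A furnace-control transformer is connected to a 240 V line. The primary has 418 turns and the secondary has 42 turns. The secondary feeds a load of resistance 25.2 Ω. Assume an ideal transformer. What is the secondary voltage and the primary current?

V_s ≈ 24.1 V, I_p ≈ 0.0962 A

V_s = V_p × N_s/N_p = 240 × 42/418 = 24.115 V.
I_s = V_s/R = 24.115/25.2 = 0.95694 A.
I_p = I_s × N_s/N_p = 0.95694 × 42/418 = 0.0962 A.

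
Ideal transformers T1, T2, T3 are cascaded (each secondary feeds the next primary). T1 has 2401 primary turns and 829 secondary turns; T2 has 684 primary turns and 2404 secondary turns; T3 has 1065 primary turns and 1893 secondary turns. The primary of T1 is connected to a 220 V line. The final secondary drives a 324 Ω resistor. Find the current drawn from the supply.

After T1: V = 220.00 × 829/2401 = 75.960 V.
After T2: V = 75.960 × 2404/684 = 266.97 V.
After T3: V = 266.97 × 1893/1065 = 474.53 V.
I_load = 474.53/324 = 1.4646 A, so P_out = 474.53 × 1.4646 = 695.00 W.
All ideal ⇒ P_in = P_out, so I_supply = 695.00/220 = 3.16 A.

I_supply ≈ 3.16 A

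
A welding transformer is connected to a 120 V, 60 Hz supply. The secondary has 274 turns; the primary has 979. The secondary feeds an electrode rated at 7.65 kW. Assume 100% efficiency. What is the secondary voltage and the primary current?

V_s ≈ 33.6 V, I_p ≈ 63.7 A

V_s = V_p × N_s/N_p = 120 × 274/979 = 33.585 V.
I_s = P/V_s = 7650/33.585 = 227.78 A.
I_p = I_s × N_s/N_p = 227.78 × 274/979 = 63.7 A.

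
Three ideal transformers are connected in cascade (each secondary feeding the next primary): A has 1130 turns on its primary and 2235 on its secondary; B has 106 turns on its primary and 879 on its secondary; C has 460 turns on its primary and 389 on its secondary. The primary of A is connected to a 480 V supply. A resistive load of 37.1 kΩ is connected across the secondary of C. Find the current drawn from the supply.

I_supply ≈ 2.49 A

Secondary of A: V = 480.00 × 2235/1130 = 949.38 V.
Secondary of B: V = 949.38 × 879/106 = 7872.7 V.
Secondary of C: V = 7872.7 × 389/460 = 6657.6 V.
I_load = 6657.6/37100 = 0.17945 A, so P_out = 6657.6 × 0.17945 = 1194.7 W.
All ideal ⇒ P_in = P_out, so I_supply = 1194.7/480 = 2.49 A.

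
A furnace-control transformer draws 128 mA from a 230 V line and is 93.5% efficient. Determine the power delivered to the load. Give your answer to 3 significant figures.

P_out ≈ 27.5 W

P_in = V_p I_p = 230 × 0.128 = 29.440 W.
P_out = η P_in = 0.935 × 29.440 = 27.5 W.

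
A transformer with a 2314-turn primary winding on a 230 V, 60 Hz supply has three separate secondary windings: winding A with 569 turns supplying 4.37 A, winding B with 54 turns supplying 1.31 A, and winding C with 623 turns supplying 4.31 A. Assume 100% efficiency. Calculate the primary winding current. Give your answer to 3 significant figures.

I_p ≈ 2.27 A

V_A = 230 × 569/2314 = 56.556 V; V_B = 230 × 54/2314 = 5.3673 V; V_C = 230 × 623/2314 = 61.923 V.
P_out = V_A I_A + V_B I_B + V_C I_C = 56.556×4.37 + 5.3673×1.31 + 61.923×4.31 = 247.15 + 7.0312 + 266.89 = 521.07 W.
Ideal ⇒ P_in = P_out, so I_p = P_out/V_p = 521.07/230 = 2.27 A.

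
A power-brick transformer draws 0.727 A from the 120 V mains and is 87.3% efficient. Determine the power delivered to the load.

P_in = V_p I_p = 120 × 0.727 = 87.240 W.
P_out = η P_in = 0.873 × 87.240 = 76.2 W.

P_out ≈ 76.2 W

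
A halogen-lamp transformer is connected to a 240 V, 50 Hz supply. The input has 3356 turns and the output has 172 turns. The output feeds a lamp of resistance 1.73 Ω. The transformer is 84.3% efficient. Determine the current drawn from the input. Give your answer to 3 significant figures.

V_out = 240 × 172/3356 = 12.300 V.
I_out = V_out/R = 12.300/1.73 = 7.1100 A.
P_out = V_out I_out = 12.300 × 7.1100 = 87.456 W.
P_in = P_out/η = 87.456/0.843 = 103.74 W.
I_in = P_in/V_in = 103.74/240 = 0.432 A.

I_in ≈ 0.432 A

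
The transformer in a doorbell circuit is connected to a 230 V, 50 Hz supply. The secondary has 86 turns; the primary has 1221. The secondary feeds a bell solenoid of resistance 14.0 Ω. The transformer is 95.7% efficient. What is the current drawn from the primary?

V_s = 230 × 86/1221 = 16.200 V.
I_s = V_s/R = 16.200/14.0 = 1.1571 A.
P_out = V_s I_s = 16.200 × 1.1571 = 18.745 W.
P_in = P_out/η = 18.745/0.957 = 19.588 W.
I_p = P_in/V_p = 19.588/230 = 0.0852 A.

I_p ≈ 0.0852 A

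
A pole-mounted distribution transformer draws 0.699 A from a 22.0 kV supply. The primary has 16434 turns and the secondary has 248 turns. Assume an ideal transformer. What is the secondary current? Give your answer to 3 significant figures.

I_s ≈ 46.3 A

I_s/I_p = N_p/N_s, so I_s = 0.699 × 16434/248 = 46.3 A.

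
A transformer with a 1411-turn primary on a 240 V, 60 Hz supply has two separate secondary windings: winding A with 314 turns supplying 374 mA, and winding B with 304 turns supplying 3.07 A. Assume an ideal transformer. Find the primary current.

I_p ≈ 0.745 A

V_A = 240 × 314/1411 = 53.409 V; V_B = 240 × 304/1411 = 51.708 V.
P_out = V_A I_A + V_B I_B = 53.409×0.374 + 51.708×3.07 = 19.975 + 158.74 = 178.72 W.
Ideal ⇒ P_in = P_out, so I_p = P_out/V_p = 178.72/240 = 0.745 A.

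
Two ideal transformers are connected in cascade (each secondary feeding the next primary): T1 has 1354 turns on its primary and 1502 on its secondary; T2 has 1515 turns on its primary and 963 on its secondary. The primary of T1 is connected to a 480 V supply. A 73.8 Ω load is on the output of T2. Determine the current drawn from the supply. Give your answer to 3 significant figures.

I_supply ≈ 3.23 A

Secondary of T1: V = 480.00 × 1502/1354 = 532.47 V.
Secondary of T2: V = 532.47 × 963/1515 = 338.46 V.
I_load = 338.46/73.8 = 4.5862 A, so P_out = 338.46 × 4.5862 = 1552.2 W.
All ideal ⇒ P_in = P_out, so I_supply = 1552.2/480 = 3.23 A.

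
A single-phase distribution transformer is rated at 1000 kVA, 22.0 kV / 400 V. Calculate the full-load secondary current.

I_s ≈ 2500 A

I_s = S/V_s = 1000000/400 = 2500 A.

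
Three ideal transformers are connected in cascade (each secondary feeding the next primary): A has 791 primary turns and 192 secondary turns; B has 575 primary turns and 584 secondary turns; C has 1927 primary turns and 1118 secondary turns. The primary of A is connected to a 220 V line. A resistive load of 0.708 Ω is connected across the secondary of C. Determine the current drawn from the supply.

I_supply ≈ 6.36 A

After A: V = 220.00 × 192/791 = 53.401 V.
After B: V = 53.401 × 584/575 = 54.237 V.
After C: V = 54.237 × 1118/1927 = 31.467 V.
I_load = 31.467/0.708 = 44.445 A, so P_out = 31.467 × 44.445 = 1398.5 W.
All ideal ⇒ P_in = P_out, so I_supply = 1398.5/220 = 6.36 A.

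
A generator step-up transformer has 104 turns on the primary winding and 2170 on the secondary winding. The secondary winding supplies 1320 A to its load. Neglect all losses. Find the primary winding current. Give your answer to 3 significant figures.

I_p ≈ 27500 A

For an ideal transformer I_p/I_s = N_s/N_p, so I_p = 1320 × 2170/104 = 27500 A.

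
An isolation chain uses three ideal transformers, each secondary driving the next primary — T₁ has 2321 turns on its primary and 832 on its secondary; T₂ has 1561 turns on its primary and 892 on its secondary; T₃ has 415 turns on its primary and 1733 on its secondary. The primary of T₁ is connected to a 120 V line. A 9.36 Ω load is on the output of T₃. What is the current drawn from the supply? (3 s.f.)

I_supply ≈ 9.38 A

After T₁: V = 120.00 × 832/2321 = 43.016 V.
After T₂: V = 43.016 × 892/1561 = 24.581 V.
After T₃: V = 24.581 × 1733/415 = 102.65 V.
I_load = 102.65/9.36 = 10.966 A, so P_out = 102.65 × 10.966 = 1125.7 W.
All ideal ⇒ P_in = P_out, so I_supply = 1125.7/120 = 9.38 A.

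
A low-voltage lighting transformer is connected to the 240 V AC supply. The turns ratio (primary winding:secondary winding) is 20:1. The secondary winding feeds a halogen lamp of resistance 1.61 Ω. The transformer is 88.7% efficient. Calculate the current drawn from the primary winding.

I_p ≈ 0.420 A

V_s = 240 × 1/20 = 12.000 V.
I_s = V_s/R = 12.000/1.61 = 7.4534 A.
P_out = V_s I_s = 12.000 × 7.4534 = 89.441 W.
P_in = P_out/η = 89.441/0.887 = 100.84 W.
I_p = P_in/V_p = 100.84/240 = 0.420 A.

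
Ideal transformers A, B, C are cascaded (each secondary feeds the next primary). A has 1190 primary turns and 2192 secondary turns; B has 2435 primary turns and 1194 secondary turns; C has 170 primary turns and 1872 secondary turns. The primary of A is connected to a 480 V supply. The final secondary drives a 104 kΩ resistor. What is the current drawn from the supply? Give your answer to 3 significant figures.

I_supply ≈ 0.457 A

Secondary of A: V = 480.00 × 2192/1190 = 884.17 V.
Secondary of B: V = 884.17 × 1194/2435 = 433.55 V.
Secondary of C: V = 433.55 × 1872/170 = 4774.2 V.
I_load = 4774.2/104000 = 0.045905 A, so P_out = 4774.2 × 0.045905 = 219.16 W.
All ideal ⇒ P_in = P_out, so I_supply = 219.16/480 = 0.457 A.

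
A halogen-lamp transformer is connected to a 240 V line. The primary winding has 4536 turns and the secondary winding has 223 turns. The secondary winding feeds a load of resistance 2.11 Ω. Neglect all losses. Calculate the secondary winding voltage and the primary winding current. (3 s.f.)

V_s ≈ 11.8 V, I_p ≈ 0.275 A

V_s = V_p × N_s/N_p = 240 × 223/4536 = 11.799 V.
I_s = V_s/R = 11.799/2.11 = 5.5919 A.
I_p = I_s × N_s/N_p = 5.5919 × 223/4536 = 0.275 A.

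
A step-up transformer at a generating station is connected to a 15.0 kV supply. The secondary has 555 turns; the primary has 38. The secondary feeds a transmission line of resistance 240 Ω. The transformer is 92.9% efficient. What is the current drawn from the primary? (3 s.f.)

I_p ≈ 14400 A

V_s = 15000 × 555/38 = 219080 V.
I_s = V_s/R = 219080/240 = 912.83 A.
P_out = V_s I_s = 219080 × 912.83 = 1.9998×10^8 W.
P_in = P_out/η = 1.9998×10^8/0.929 = 2.1527×10^8 W.
I_p = P_in/V_p = 2.1527×10^8/15000 = 14400 A.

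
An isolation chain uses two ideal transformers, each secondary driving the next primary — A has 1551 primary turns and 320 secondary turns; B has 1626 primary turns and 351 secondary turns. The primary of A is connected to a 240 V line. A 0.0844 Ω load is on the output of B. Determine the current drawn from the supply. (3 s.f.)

After A: V = 240.00 × 320/1551 = 49.516 V.
After B: V = 49.516 × 351/1626 = 10.689 V.
I_load = 10.689/0.0844 = 126.65 A, so P_out = 10.689 × 126.65 = 1353.7 W.
All ideal ⇒ P_in = P_out, so I_supply = 1353.7/240 = 5.64 A.

I_supply ≈ 5.64 A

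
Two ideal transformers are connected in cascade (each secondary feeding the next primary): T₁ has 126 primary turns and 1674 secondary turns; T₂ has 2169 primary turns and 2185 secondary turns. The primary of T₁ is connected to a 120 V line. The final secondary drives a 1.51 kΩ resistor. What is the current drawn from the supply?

I_supply ≈ 14.2 A

Secondary of T₁: V = 120.00 × 1674/126 = 1594.3 V.
Secondary of T₂: V = 1594.3 × 2185/2169 = 1606.0 V.
I_load = 1606.0/1510 = 1.0636 A, so P_out = 1606.0 × 1.0636 = 1708.2 W.
All ideal ⇒ P_in = P_out, so I_supply = 1708.2/120 = 14.2 A.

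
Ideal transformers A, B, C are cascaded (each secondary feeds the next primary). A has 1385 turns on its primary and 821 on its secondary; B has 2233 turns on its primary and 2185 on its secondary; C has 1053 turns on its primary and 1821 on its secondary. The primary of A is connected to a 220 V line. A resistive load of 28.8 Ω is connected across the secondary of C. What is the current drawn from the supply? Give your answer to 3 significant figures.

Secondary of A: V = 220.00 × 821/1385 = 130.41 V.
Secondary of B: V = 130.41 × 2185/2233 = 127.61 V.
Secondary of C: V = 127.61 × 1821/1053 = 220.68 V.
I_load = 220.68/28.8 = 7.6625 A, so P_out = 220.68 × 7.6625 = 1690.9 W.
All ideal ⇒ P_in = P_out, so I_supply = 1690.9/220 = 7.69 A.

I_supply ≈ 7.69 A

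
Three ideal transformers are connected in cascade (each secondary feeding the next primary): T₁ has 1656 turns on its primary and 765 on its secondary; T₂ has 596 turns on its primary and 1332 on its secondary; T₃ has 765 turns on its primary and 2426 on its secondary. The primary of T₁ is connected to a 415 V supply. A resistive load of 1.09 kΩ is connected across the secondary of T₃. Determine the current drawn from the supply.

After T₁: V = 415.00 × 765/1656 = 191.71 V.
After T₂: V = 191.71 × 1332/596 = 428.46 V.
After T₃: V = 428.46 × 2426/765 = 1358.7 V.
I_load = 1358.7/1090 = 1.2466 A, so P_out = 1358.7 × 1.2466 = 1693.7 W.
All ideal ⇒ P_in = P_out, so I_supply = 1693.7/415 = 4.08 A.

I_supply ≈ 4.08 A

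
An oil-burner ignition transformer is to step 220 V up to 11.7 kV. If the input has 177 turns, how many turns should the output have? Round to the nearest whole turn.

N_out/N_in = V_out/V_in, so N_out = 177 × 11700/220 = 9413.2 ≈ 9413 turns.

N_out = 9413 turns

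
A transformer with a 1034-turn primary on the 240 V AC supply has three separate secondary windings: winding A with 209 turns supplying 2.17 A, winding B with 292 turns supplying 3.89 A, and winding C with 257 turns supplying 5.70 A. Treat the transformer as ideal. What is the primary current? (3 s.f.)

V_A = 240 × 209/1034 = 48.511 V; V_B = 240 × 292/1034 = 67.776 V; V_C = 240 × 257/1034 = 59.652 V.
P_out = V_A I_A + V_B I_B + V_C I_C = 48.511×2.17 + 67.776×3.89 + 59.652×5.70 = 105.27 + 263.65 + 340.02 = 708.93 W.
Ideal ⇒ P_in = P_out, so I_p = P_out/V_p = 708.93/240 = 2.95 A.

I_p ≈ 2.95 A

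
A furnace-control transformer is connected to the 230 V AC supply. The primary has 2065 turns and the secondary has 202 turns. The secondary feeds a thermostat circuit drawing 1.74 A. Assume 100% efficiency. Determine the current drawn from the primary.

For an ideal transformer I_p N_p = I_s N_s, so I_p = 1.74 × 202/2065 = 0.170 A.

I_p ≈ 0.170 A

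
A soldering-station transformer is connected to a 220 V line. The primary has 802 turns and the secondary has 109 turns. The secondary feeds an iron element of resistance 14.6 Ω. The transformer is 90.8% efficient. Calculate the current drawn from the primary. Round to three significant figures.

I_p ≈ 0.307 A

V_s = 220 × 109/802 = 29.900 V.
I_s = V_s/R = 29.900/14.6 = 2.0480 A.
P_out = V_s I_s = 29.900 × 2.0480 = 61.235 W.
P_in = P_out/η = 61.235/0.908 = 67.439 W.
I_p = P_in/V_p = 67.439/220 = 0.307 A.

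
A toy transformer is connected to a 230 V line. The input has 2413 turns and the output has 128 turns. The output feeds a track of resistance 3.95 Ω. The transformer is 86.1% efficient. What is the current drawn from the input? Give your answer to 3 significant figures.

I_in ≈ 0.190 A

V_out = 230 × 128/2413 = 12.201 V.
I_out = V_out/R = 12.201/3.95 = 3.0888 A.
P_out = V_out I_out = 12.201 × 3.0888 = 37.685 W.
P_in = P_out/η = 37.685/0.861 = 43.768 W.
I_in = P_in/V_in = 43.768/230 = 0.190 A.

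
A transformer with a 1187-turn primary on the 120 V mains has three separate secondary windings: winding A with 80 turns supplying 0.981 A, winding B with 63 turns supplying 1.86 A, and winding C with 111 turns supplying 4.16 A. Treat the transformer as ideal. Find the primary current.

V_A = 120 × 80/1187 = 8.0876 V; V_B = 120 × 63/1187 = 6.3690 V; V_C = 120 × 111/1187 = 11.222 V.
P_out = V_A I_A + V_B I_B + V_C I_C = 8.0876×0.981 + 6.3690×1.86 + 11.222×4.16 = 7.9340 + 11.846 + 46.682 = 66.462 W.
Ideal ⇒ P_in = P_out, so I_p = P_out/V_p = 66.462/120 = 0.554 A.

I_p ≈ 0.554 A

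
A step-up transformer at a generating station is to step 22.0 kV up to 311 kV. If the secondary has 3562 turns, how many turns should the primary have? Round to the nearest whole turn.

N_p = 252 turns

N_p/N_s = V_p/V_s, so N_p = 3562 × 22000/311000 = 252.0 ≈ 252 turns.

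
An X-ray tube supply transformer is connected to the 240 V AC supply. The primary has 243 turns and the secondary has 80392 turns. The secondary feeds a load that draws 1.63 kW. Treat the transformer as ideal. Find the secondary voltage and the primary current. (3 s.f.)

V_s = V_p × N_s/N_p = 240 × 80392/243 = 79400 V.
I_s = P/V_s = 1630/79400 = 0.020529 A.
I_p = I_s × N_s/N_p = 0.020529 × 80392/243 = 6.79 A.

V_s ≈ 79400 V, I_p ≈ 6.79 A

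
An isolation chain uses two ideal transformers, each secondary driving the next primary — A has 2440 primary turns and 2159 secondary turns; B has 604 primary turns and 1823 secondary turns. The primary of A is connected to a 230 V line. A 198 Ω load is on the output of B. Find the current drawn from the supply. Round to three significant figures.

After A: V = 230.00 × 2159/2440 = 203.51 V.
After B: V = 203.51 × 1823/604 = 614.24 V.
I_load = 614.24/198 = 3.1022 A, so P_out = 614.24 × 3.1022 = 1905.5 W.
All ideal ⇒ P_in = P_out, so I_supply = 1905.5/230 = 8.28 A.

I_supply ≈ 8.28 A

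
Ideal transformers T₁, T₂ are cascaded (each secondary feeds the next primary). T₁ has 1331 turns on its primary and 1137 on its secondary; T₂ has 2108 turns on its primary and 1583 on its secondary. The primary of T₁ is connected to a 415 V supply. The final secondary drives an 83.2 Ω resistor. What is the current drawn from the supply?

After T₁: V = 415.00 × 1137/1331 = 354.51 V.
After T₂: V = 354.51 × 1583/2108 = 266.22 V.
I_load = 266.22/83.2 = 3.1998 A, so P_out = 266.22 × 3.1998 = 851.84 W.
All ideal ⇒ P_in = P_out, so I_supply = 851.84/415 = 2.05 A.

I_supply ≈ 2.05 A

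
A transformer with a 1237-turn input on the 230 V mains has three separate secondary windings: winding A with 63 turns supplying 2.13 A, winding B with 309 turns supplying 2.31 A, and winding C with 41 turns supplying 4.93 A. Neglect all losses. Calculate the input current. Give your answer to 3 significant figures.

V_A = 230 × 63/1237 = 11.714 V; V_B = 230 × 309/1237 = 57.454 V; V_C = 230 × 41/1237 = 7.6233 V.
P_out = V_A I_A + V_B I_B + V_C I_C = 11.714×2.13 + 57.454×2.31 + 7.6233×4.93 = 24.950 + 132.72 + 37.583 = 195.25 W.
Ideal ⇒ P_in = P_out, so I_in = P_out/V_in = 195.25/230 = 0.849 A.

I_in ≈ 0.849 A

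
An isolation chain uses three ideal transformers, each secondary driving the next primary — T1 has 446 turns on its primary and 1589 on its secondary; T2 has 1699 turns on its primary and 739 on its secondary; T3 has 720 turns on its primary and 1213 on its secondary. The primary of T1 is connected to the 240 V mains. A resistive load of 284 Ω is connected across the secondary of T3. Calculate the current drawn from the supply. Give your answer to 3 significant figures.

I_supply ≈ 5.76 A

After T1: V = 240.00 × 1589/446 = 855.07 V.
After T2: V = 855.07 × 739/1699 = 371.92 V.
After T3: V = 371.92 × 1213/720 = 626.58 V.
I_load = 626.58/284 = 2.2063 A, so P_out = 626.58 × 2.2063 = 1382.4 W.
All ideal ⇒ P_in = P_out, so I_supply = 1382.4/240 = 5.76 A.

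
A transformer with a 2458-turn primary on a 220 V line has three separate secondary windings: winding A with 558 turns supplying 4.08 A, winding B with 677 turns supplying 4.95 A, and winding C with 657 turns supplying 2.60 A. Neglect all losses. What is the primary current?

I_p ≈ 2.98 A

V_A = 220 × 558/2458 = 49.943 V; V_B = 220 × 677/2458 = 60.594 V; V_C = 220 × 657/2458 = 58.804 V.
P_out = V_A I_A + V_B I_B + V_C I_C = 49.943×4.08 + 60.594×4.95 + 58.804×2.60 = 203.77 + 299.94 + 152.89 = 656.60 W.
Ideal ⇒ P_in = P_out, so I_p = P_out/V_p = 656.60/220 = 2.98 A.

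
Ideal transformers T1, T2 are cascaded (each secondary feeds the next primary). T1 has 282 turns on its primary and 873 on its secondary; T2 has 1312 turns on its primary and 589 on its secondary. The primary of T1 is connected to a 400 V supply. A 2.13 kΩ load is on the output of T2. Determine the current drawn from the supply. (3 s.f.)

I_supply ≈ 0.363 A

After T1: V = 400.00 × 873/282 = 1238.3 V.
After T2: V = 1238.3 × 589/1312 = 555.91 V.
I_load = 555.91/2130 = 0.26099 A, so P_out = 555.91 × 0.26099 = 145.09 W.
All ideal ⇒ P_in = P_out, so I_supply = 145.09/400 = 0.363 A.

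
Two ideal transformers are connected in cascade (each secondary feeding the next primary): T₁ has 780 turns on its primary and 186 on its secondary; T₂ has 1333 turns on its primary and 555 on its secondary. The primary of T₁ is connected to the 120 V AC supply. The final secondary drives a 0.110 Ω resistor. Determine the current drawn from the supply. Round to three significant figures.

I_supply ≈ 10.8 A

Secondary of T₁: V = 120.00 × 186/780 = 28.615 V.
Secondary of T₂: V = 28.615 × 555/1333 = 11.914 V.
I_load = 11.914/0.110 = 108.31 A, so P_out = 11.914 × 108.31 = 1290.4 W.
All ideal ⇒ P_in = P_out, so I_supply = 1290.4/120 = 10.8 A.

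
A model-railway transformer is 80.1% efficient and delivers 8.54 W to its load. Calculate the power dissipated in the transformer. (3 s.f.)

P_loss ≈ 2.12 W

P_in = P_out/η = 8.54/0.801 = 10.6617 W.
P_loss = P_in − P_out = 10.6617 − 8.54 = 2.12 W.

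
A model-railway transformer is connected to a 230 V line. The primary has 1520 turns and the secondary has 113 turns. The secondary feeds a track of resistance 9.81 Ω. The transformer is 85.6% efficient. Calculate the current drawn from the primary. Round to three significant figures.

V_s = 230 × 113/1520 = 17.099 V.
I_s = V_s/R = 17.099/9.81 = 1.7430 A.
P_out = V_s I_s = 17.099 × 1.7430 = 29.803 W.
P_in = P_out/η = 29.803/0.856 = 34.816 W.
I_p = P_in/V_p = 34.816/230 = 0.151 A.

I_p ≈ 0.151 A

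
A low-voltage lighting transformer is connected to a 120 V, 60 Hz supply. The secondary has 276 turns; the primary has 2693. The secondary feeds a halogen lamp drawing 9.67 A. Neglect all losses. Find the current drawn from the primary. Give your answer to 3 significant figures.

For an ideal transformer I_p N_p = I_s N_s, so I_p = 9.67 × 276/2693 = 0.991 A.

I_p ≈ 0.991 A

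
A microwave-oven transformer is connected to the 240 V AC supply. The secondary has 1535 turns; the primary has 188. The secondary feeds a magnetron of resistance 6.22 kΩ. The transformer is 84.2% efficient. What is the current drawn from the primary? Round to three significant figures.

V_s = 240 × 1535/188 = 1959.6 V.
I_s = V_s/R = 1959.6/6220 = 0.31504 A.
P_out = V_s I_s = 1959.6 × 0.31504 = 617.35 W.
P_in = P_out/η = 617.35/0.842 = 733.20 W.
I_p = P_in/V_p = 733.20/240 = 3.05 A.

I_p ≈ 3.05 A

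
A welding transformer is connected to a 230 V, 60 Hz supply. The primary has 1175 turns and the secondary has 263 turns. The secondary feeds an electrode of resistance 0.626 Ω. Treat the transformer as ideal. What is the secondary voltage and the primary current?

V_s ≈ 51.5 V, I_p ≈ 18.4 A

V_s = V_p × N_s/N_p = 230 × 263/1175 = 51.481 V.
I_s = V_s/R = 51.481/0.626 = 82.238 A.
I_p = I_s × N_s/N_p = 82.238 × 263/1175 = 18.4 A.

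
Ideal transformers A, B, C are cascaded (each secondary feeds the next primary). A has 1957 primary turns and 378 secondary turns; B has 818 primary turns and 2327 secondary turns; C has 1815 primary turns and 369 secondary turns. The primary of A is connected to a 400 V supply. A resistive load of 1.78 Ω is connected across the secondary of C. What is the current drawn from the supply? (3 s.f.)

Secondary of A: V = 400.00 × 378/1957 = 77.261 V.
Secondary of B: V = 77.261 × 2327/818 = 219.79 V.
Secondary of C: V = 219.79 × 369/1815 = 44.684 V.
I_load = 44.684/1.78 = 25.103 A, so P_out = 44.684 × 25.103 = 1121.7 W.
All ideal ⇒ P_in = P_out, so I_supply = 1121.7/400 = 2.80 A.

I_supply ≈ 2.80 A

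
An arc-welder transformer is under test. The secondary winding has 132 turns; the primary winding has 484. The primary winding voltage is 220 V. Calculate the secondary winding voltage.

V_s ≈ 60.0 V

V_s/V_p = N_s/N_p, so V_s = 220 × 132/484 = 60.0 V.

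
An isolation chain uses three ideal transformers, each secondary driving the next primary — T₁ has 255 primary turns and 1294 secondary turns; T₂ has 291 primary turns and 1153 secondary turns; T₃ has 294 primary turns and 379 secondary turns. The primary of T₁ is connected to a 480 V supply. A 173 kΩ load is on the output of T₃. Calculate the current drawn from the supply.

I_supply ≈ 1.86 A

After T₁: V = 480.00 × 1294/255 = 2435.8 V.
After T₂: V = 2435.8 × 1153/291 = 9651.0 V.
After T₃: V = 9651.0 × 379/294 = 12441 V.
I_load = 12441/173000 = 0.071915 A, so P_out = 12441 × 0.071915 = 894.71 W.
All ideal ⇒ P_in = P_out, so I_supply = 894.71/480 = 1.86 A.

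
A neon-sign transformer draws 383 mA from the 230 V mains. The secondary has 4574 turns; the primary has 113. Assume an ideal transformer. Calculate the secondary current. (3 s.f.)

I_s/I_p = N_p/N_s, so I_s = 0.383 × 113/4574 = 0.00946 A.

I_s ≈ 0.00946 A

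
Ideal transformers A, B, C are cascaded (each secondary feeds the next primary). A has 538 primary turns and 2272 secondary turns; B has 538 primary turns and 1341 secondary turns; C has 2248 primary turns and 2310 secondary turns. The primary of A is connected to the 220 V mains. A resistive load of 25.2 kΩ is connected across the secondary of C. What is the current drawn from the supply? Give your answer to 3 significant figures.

Secondary of A: V = 220.00 × 2272/538 = 929.07 V.
Secondary of B: V = 929.07 × 1341/538 = 2315.8 V.
Secondary of C: V = 2315.8 × 2310/2248 = 2379.6 V.
I_load = 2379.6/25200 = 0.094430 A, so P_out = 2379.6 × 0.094430 = 224.71 W.
All ideal ⇒ P_in = P_out, so I_supply = 224.71/220 = 1.02 A.

I_supply ≈ 1.02 A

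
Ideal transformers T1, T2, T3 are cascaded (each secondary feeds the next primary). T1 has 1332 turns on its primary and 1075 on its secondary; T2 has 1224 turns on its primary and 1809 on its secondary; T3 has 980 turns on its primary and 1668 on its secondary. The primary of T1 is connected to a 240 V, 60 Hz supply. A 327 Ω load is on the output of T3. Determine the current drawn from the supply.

I_supply ≈ 3.03 A

Secondary of T1: V = 240.00 × 1075/1332 = 193.69 V.
Secondary of T2: V = 193.69 × 1809/1224 = 286.27 V.
Secondary of T3: V = 286.27 × 1668/980 = 487.24 V.
I_load = 487.24/327 = 1.4900 A, so P_out = 487.24 × 1.4900 = 726.00 W.
All ideal ⇒ P_in = P_out, so I_supply = 726.00/240 = 3.03 A.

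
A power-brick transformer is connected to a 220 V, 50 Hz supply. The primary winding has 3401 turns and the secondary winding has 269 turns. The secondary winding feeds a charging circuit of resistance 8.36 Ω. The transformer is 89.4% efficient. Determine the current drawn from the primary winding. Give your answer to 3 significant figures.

V_s = 220 × 269/3401 = 17.401 V.
I_s = V_s/R = 17.401/8.36 = 2.0814 A.
P_out = V_s I_s = 17.401 × 2.0814 = 36.218 W.
P_in = P_out/η = 36.218/0.894 = 40.513 W.
I_p = P_in/V_p = 40.513/220 = 0.184 A.

I_p ≈ 0.184 A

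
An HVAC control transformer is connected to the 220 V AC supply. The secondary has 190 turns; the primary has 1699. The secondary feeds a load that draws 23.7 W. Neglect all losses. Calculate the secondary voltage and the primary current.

V_s = V_p × N_s/N_p = 220 × 190/1699 = 24.603 V.
I_s = P/V_s = 23.7/24.603 = 0.96331 A.
I_p = I_s × N_s/N_p = 0.96331 × 190/1699 = 0.108 A.

V_s ≈ 24.6 V, I_p ≈ 0.108 A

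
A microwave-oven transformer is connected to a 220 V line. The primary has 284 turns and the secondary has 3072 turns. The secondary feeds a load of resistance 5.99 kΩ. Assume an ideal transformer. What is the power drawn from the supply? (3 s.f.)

P ≈ 945 W

V_s = V_p × N_s/N_p = 220 × 3072/284 = 2379.7 V.
I_s = V_s/R = 2379.7/5990 = 0.39728 A.
I_p = I_s × N_s/N_p = 0.39728 × 3072/284 = 4.2974 A.
P = V_p I_p = 220 × 4.2974 = 945 W.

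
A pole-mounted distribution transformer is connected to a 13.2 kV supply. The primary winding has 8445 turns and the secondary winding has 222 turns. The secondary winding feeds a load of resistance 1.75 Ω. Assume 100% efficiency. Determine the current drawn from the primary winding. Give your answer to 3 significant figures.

V_s = V_p × N_s/N_p = 13200 × 222/8445 = 347.00 V.
I_s = V_s/R = 347.00/1.75 = 198.28 A.
For an ideal transformer I_p N_p = I_s N_s, so I_p = 198.28 × 222/8445 = 5.21 A.

I_p ≈ 5.21 A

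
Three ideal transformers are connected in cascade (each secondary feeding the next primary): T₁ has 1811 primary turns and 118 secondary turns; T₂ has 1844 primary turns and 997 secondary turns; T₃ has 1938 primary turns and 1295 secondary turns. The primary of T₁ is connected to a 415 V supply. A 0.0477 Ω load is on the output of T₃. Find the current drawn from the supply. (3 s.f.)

Secondary of T₁: V = 415.00 × 118/1811 = 27.040 V.
Secondary of T₂: V = 27.040 × 997/1844 = 14.620 V.
Secondary of T₃: V = 14.620 × 1295/1938 = 9.7693 V.
I_load = 9.7693/0.0477 = 204.81 A, so P_out = 9.7693 × 204.81 = 2000.8 W.
All ideal ⇒ P_in = P_out, so I_supply = 2000.8/415 = 4.82 A.

I_supply ≈ 4.82 A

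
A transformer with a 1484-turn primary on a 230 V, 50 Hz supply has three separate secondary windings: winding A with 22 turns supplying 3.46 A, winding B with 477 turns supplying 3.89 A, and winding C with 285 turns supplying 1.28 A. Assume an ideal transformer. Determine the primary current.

V_A = 230 × 22/1484 = 3.4097 V; V_B = 230 × 477/1484 = 73.929 V; V_C = 230 × 285/1484 = 44.171 V.
P_out = V_A I_A + V_B I_B + V_C I_C = 3.4097×3.46 + 73.929×3.89 + 44.171×1.28 = 11.798 + 287.58 + 56.539 = 355.92 W.
Ideal ⇒ P_in = P_out, so I_p = P_out/V_p = 355.92/230 = 1.55 A.

I_p ≈ 1.55 A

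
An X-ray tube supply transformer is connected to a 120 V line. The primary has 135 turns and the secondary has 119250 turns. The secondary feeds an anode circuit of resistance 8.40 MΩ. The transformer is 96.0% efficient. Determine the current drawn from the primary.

I_p ≈ 11.6 A

V_s = 120 × 119250/135 = 106000 V.
I_s = V_s/R = 106000/(8.40×10^6) = 0.012619 A.
P_out = V_s I_s = 106000 × 0.012619 = 1337.6 W.
P_in = P_out/η = 1337.6/0.960 = 1393.4 W.
I_p = P_in/V_p = 1393.4/120 = 11.6 A.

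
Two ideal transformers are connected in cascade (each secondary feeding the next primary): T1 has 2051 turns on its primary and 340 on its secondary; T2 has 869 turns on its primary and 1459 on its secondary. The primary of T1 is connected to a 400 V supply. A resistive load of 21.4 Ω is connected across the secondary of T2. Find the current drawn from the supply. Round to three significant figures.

I_supply ≈ 1.45 A

Secondary of T1: V = 400.00 × 340/2051 = 66.309 V.
Secondary of T2: V = 66.309 × 1459/869 = 111.33 V.
I_load = 111.33/21.4 = 5.2023 A, so P_out = 111.33 × 5.2023 = 579.17 W.
All ideal ⇒ P_in = P_out, so I_supply = 579.17/400 = 1.45 A.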